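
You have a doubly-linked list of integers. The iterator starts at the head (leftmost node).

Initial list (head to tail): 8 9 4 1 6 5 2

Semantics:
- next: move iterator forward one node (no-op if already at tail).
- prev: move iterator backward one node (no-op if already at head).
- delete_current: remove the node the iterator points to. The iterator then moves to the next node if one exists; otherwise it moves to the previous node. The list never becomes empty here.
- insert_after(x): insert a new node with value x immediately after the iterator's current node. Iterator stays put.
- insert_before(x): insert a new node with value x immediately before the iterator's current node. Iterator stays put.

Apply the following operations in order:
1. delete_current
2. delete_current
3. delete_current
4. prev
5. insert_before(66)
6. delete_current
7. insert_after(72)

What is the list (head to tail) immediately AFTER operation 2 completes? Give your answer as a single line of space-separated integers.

Answer: 4 1 6 5 2

Derivation:
After 1 (delete_current): list=[9, 4, 1, 6, 5, 2] cursor@9
After 2 (delete_current): list=[4, 1, 6, 5, 2] cursor@4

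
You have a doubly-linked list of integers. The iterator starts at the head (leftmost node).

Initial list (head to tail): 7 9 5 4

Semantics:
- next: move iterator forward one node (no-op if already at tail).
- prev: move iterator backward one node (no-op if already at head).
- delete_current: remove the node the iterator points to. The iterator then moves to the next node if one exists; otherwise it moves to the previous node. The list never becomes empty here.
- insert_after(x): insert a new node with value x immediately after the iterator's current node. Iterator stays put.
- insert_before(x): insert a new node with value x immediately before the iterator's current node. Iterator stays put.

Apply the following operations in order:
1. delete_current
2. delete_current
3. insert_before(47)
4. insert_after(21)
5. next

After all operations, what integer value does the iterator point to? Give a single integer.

Answer: 21

Derivation:
After 1 (delete_current): list=[9, 5, 4] cursor@9
After 2 (delete_current): list=[5, 4] cursor@5
After 3 (insert_before(47)): list=[47, 5, 4] cursor@5
After 4 (insert_after(21)): list=[47, 5, 21, 4] cursor@5
After 5 (next): list=[47, 5, 21, 4] cursor@21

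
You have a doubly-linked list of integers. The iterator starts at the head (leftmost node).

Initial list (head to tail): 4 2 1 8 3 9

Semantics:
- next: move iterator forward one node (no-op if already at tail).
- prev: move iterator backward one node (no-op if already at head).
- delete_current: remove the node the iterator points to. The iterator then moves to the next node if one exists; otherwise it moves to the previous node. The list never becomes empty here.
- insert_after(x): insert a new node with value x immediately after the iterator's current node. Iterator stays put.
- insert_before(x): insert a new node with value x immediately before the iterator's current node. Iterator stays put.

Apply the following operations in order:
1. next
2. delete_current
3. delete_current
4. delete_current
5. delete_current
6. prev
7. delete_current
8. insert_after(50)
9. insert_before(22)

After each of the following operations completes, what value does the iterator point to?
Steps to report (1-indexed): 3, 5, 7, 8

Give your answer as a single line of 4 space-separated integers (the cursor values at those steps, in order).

Answer: 8 9 9 9

Derivation:
After 1 (next): list=[4, 2, 1, 8, 3, 9] cursor@2
After 2 (delete_current): list=[4, 1, 8, 3, 9] cursor@1
After 3 (delete_current): list=[4, 8, 3, 9] cursor@8
After 4 (delete_current): list=[4, 3, 9] cursor@3
After 5 (delete_current): list=[4, 9] cursor@9
After 6 (prev): list=[4, 9] cursor@4
After 7 (delete_current): list=[9] cursor@9
After 8 (insert_after(50)): list=[9, 50] cursor@9
After 9 (insert_before(22)): list=[22, 9, 50] cursor@9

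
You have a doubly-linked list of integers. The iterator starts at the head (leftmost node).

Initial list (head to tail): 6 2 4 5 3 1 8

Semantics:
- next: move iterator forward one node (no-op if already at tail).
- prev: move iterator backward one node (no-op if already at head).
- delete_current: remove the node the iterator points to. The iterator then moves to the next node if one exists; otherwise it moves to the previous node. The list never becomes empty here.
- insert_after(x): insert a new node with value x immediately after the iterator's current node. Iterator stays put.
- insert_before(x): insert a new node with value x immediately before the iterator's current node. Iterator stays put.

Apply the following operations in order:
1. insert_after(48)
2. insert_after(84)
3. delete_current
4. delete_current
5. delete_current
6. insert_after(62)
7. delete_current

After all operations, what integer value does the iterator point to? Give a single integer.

Answer: 62

Derivation:
After 1 (insert_after(48)): list=[6, 48, 2, 4, 5, 3, 1, 8] cursor@6
After 2 (insert_after(84)): list=[6, 84, 48, 2, 4, 5, 3, 1, 8] cursor@6
After 3 (delete_current): list=[84, 48, 2, 4, 5, 3, 1, 8] cursor@84
After 4 (delete_current): list=[48, 2, 4, 5, 3, 1, 8] cursor@48
After 5 (delete_current): list=[2, 4, 5, 3, 1, 8] cursor@2
After 6 (insert_after(62)): list=[2, 62, 4, 5, 3, 1, 8] cursor@2
After 7 (delete_current): list=[62, 4, 5, 3, 1, 8] cursor@62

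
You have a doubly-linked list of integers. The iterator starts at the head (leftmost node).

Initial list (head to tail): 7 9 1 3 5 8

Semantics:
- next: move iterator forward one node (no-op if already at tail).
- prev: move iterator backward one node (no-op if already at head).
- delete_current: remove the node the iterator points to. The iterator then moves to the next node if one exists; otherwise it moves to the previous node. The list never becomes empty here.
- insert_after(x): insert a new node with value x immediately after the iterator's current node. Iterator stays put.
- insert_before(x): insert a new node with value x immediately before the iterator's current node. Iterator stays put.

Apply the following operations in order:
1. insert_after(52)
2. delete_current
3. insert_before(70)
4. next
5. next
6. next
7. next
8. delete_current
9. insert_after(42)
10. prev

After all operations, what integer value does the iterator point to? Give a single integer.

Answer: 3

Derivation:
After 1 (insert_after(52)): list=[7, 52, 9, 1, 3, 5, 8] cursor@7
After 2 (delete_current): list=[52, 9, 1, 3, 5, 8] cursor@52
After 3 (insert_before(70)): list=[70, 52, 9, 1, 3, 5, 8] cursor@52
After 4 (next): list=[70, 52, 9, 1, 3, 5, 8] cursor@9
After 5 (next): list=[70, 52, 9, 1, 3, 5, 8] cursor@1
After 6 (next): list=[70, 52, 9, 1, 3, 5, 8] cursor@3
After 7 (next): list=[70, 52, 9, 1, 3, 5, 8] cursor@5
After 8 (delete_current): list=[70, 52, 9, 1, 3, 8] cursor@8
After 9 (insert_after(42)): list=[70, 52, 9, 1, 3, 8, 42] cursor@8
After 10 (prev): list=[70, 52, 9, 1, 3, 8, 42] cursor@3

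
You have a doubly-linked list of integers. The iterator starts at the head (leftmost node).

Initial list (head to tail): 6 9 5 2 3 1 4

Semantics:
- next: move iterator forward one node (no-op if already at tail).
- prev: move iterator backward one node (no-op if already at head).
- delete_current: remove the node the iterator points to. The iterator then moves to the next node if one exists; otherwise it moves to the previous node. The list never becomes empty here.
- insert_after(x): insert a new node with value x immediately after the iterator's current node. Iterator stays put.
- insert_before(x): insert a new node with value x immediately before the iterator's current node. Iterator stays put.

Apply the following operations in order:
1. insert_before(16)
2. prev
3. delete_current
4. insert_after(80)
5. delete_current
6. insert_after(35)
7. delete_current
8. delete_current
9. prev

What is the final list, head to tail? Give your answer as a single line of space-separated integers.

Answer: 9 5 2 3 1 4

Derivation:
After 1 (insert_before(16)): list=[16, 6, 9, 5, 2, 3, 1, 4] cursor@6
After 2 (prev): list=[16, 6, 9, 5, 2, 3, 1, 4] cursor@16
After 3 (delete_current): list=[6, 9, 5, 2, 3, 1, 4] cursor@6
After 4 (insert_after(80)): list=[6, 80, 9, 5, 2, 3, 1, 4] cursor@6
After 5 (delete_current): list=[80, 9, 5, 2, 3, 1, 4] cursor@80
After 6 (insert_after(35)): list=[80, 35, 9, 5, 2, 3, 1, 4] cursor@80
After 7 (delete_current): list=[35, 9, 5, 2, 3, 1, 4] cursor@35
After 8 (delete_current): list=[9, 5, 2, 3, 1, 4] cursor@9
After 9 (prev): list=[9, 5, 2, 3, 1, 4] cursor@9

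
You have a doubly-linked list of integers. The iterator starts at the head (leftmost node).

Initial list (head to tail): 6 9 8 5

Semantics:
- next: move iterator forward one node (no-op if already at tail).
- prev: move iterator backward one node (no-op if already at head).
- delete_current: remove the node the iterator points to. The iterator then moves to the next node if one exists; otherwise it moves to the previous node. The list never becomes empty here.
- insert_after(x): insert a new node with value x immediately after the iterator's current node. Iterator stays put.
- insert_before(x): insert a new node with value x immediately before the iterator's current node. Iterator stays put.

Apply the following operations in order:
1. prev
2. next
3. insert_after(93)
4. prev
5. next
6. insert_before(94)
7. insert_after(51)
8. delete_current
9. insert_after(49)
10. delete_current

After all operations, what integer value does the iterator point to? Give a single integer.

Answer: 49

Derivation:
After 1 (prev): list=[6, 9, 8, 5] cursor@6
After 2 (next): list=[6, 9, 8, 5] cursor@9
After 3 (insert_after(93)): list=[6, 9, 93, 8, 5] cursor@9
After 4 (prev): list=[6, 9, 93, 8, 5] cursor@6
After 5 (next): list=[6, 9, 93, 8, 5] cursor@9
After 6 (insert_before(94)): list=[6, 94, 9, 93, 8, 5] cursor@9
After 7 (insert_after(51)): list=[6, 94, 9, 51, 93, 8, 5] cursor@9
After 8 (delete_current): list=[6, 94, 51, 93, 8, 5] cursor@51
After 9 (insert_after(49)): list=[6, 94, 51, 49, 93, 8, 5] cursor@51
After 10 (delete_current): list=[6, 94, 49, 93, 8, 5] cursor@49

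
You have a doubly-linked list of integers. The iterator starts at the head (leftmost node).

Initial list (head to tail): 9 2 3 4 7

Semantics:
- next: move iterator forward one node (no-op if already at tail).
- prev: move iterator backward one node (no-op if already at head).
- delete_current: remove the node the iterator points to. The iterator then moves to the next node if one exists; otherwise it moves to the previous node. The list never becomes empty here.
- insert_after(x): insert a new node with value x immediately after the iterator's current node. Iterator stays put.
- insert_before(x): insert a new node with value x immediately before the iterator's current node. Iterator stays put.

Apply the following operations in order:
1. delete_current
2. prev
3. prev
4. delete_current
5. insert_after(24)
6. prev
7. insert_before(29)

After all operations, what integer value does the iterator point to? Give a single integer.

Answer: 3

Derivation:
After 1 (delete_current): list=[2, 3, 4, 7] cursor@2
After 2 (prev): list=[2, 3, 4, 7] cursor@2
After 3 (prev): list=[2, 3, 4, 7] cursor@2
After 4 (delete_current): list=[3, 4, 7] cursor@3
After 5 (insert_after(24)): list=[3, 24, 4, 7] cursor@3
After 6 (prev): list=[3, 24, 4, 7] cursor@3
After 7 (insert_before(29)): list=[29, 3, 24, 4, 7] cursor@3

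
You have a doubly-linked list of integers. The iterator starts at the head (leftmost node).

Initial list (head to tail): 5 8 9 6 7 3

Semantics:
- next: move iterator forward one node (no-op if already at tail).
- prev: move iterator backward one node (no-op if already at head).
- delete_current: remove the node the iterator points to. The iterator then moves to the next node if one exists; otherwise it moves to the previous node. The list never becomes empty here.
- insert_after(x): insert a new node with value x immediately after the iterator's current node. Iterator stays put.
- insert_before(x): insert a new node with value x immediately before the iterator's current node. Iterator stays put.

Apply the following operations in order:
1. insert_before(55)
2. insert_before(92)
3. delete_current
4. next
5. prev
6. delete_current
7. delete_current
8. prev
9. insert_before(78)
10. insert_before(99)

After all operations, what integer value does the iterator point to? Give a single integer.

Answer: 92

Derivation:
After 1 (insert_before(55)): list=[55, 5, 8, 9, 6, 7, 3] cursor@5
After 2 (insert_before(92)): list=[55, 92, 5, 8, 9, 6, 7, 3] cursor@5
After 3 (delete_current): list=[55, 92, 8, 9, 6, 7, 3] cursor@8
After 4 (next): list=[55, 92, 8, 9, 6, 7, 3] cursor@9
After 5 (prev): list=[55, 92, 8, 9, 6, 7, 3] cursor@8
After 6 (delete_current): list=[55, 92, 9, 6, 7, 3] cursor@9
After 7 (delete_current): list=[55, 92, 6, 7, 3] cursor@6
After 8 (prev): list=[55, 92, 6, 7, 3] cursor@92
After 9 (insert_before(78)): list=[55, 78, 92, 6, 7, 3] cursor@92
After 10 (insert_before(99)): list=[55, 78, 99, 92, 6, 7, 3] cursor@92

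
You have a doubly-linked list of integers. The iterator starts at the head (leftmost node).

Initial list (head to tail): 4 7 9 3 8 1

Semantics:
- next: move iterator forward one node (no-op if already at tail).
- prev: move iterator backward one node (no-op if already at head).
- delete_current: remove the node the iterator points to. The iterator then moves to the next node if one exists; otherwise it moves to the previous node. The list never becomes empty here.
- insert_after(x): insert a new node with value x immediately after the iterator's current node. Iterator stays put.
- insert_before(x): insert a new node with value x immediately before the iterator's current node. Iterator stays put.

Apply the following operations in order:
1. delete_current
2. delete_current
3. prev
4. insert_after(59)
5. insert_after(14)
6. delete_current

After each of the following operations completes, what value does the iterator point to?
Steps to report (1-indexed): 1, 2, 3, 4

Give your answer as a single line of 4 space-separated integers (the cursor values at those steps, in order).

Answer: 7 9 9 9

Derivation:
After 1 (delete_current): list=[7, 9, 3, 8, 1] cursor@7
After 2 (delete_current): list=[9, 3, 8, 1] cursor@9
After 3 (prev): list=[9, 3, 8, 1] cursor@9
After 4 (insert_after(59)): list=[9, 59, 3, 8, 1] cursor@9
After 5 (insert_after(14)): list=[9, 14, 59, 3, 8, 1] cursor@9
After 6 (delete_current): list=[14, 59, 3, 8, 1] cursor@14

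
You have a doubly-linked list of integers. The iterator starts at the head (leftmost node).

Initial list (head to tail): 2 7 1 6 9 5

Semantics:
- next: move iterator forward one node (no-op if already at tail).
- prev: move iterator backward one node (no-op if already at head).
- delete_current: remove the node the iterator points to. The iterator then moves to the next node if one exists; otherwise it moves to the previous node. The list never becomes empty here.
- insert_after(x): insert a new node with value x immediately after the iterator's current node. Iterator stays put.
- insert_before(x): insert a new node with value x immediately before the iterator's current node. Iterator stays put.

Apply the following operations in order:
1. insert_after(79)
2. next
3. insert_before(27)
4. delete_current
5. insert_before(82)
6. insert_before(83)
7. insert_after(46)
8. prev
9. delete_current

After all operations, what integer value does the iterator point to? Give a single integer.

Answer: 7

Derivation:
After 1 (insert_after(79)): list=[2, 79, 7, 1, 6, 9, 5] cursor@2
After 2 (next): list=[2, 79, 7, 1, 6, 9, 5] cursor@79
After 3 (insert_before(27)): list=[2, 27, 79, 7, 1, 6, 9, 5] cursor@79
After 4 (delete_current): list=[2, 27, 7, 1, 6, 9, 5] cursor@7
After 5 (insert_before(82)): list=[2, 27, 82, 7, 1, 6, 9, 5] cursor@7
After 6 (insert_before(83)): list=[2, 27, 82, 83, 7, 1, 6, 9, 5] cursor@7
After 7 (insert_after(46)): list=[2, 27, 82, 83, 7, 46, 1, 6, 9, 5] cursor@7
After 8 (prev): list=[2, 27, 82, 83, 7, 46, 1, 6, 9, 5] cursor@83
After 9 (delete_current): list=[2, 27, 82, 7, 46, 1, 6, 9, 5] cursor@7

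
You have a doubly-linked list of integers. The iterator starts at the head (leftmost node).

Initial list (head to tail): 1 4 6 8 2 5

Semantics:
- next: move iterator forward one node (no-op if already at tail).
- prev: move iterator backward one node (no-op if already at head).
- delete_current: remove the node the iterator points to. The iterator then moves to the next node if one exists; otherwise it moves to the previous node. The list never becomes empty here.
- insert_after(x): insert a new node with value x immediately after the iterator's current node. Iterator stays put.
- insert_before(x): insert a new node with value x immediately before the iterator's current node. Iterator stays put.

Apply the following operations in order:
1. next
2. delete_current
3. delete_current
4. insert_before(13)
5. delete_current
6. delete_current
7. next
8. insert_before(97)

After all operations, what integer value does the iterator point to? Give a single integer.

Answer: 5

Derivation:
After 1 (next): list=[1, 4, 6, 8, 2, 5] cursor@4
After 2 (delete_current): list=[1, 6, 8, 2, 5] cursor@6
After 3 (delete_current): list=[1, 8, 2, 5] cursor@8
After 4 (insert_before(13)): list=[1, 13, 8, 2, 5] cursor@8
After 5 (delete_current): list=[1, 13, 2, 5] cursor@2
After 6 (delete_current): list=[1, 13, 5] cursor@5
After 7 (next): list=[1, 13, 5] cursor@5
After 8 (insert_before(97)): list=[1, 13, 97, 5] cursor@5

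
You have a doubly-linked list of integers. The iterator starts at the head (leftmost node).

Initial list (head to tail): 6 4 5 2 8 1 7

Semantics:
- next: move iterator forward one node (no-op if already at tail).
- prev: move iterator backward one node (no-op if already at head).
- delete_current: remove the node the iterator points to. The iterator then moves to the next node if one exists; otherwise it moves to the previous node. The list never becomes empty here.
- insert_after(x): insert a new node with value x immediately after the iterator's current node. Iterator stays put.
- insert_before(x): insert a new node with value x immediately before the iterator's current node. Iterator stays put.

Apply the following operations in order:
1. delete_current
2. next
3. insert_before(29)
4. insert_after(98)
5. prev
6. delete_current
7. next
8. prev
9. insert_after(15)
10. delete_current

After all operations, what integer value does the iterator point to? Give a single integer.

After 1 (delete_current): list=[4, 5, 2, 8, 1, 7] cursor@4
After 2 (next): list=[4, 5, 2, 8, 1, 7] cursor@5
After 3 (insert_before(29)): list=[4, 29, 5, 2, 8, 1, 7] cursor@5
After 4 (insert_after(98)): list=[4, 29, 5, 98, 2, 8, 1, 7] cursor@5
After 5 (prev): list=[4, 29, 5, 98, 2, 8, 1, 7] cursor@29
After 6 (delete_current): list=[4, 5, 98, 2, 8, 1, 7] cursor@5
After 7 (next): list=[4, 5, 98, 2, 8, 1, 7] cursor@98
After 8 (prev): list=[4, 5, 98, 2, 8, 1, 7] cursor@5
After 9 (insert_after(15)): list=[4, 5, 15, 98, 2, 8, 1, 7] cursor@5
After 10 (delete_current): list=[4, 15, 98, 2, 8, 1, 7] cursor@15

Answer: 15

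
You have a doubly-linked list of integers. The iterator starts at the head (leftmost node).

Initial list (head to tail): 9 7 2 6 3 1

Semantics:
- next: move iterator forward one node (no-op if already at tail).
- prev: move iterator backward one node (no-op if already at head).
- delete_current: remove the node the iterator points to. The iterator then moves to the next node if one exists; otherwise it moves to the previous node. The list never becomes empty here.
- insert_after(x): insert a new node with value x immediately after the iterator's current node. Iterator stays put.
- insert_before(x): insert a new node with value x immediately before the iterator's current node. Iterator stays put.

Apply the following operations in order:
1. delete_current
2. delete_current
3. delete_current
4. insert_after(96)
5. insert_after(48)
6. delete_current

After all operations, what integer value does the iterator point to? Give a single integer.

After 1 (delete_current): list=[7, 2, 6, 3, 1] cursor@7
After 2 (delete_current): list=[2, 6, 3, 1] cursor@2
After 3 (delete_current): list=[6, 3, 1] cursor@6
After 4 (insert_after(96)): list=[6, 96, 3, 1] cursor@6
After 5 (insert_after(48)): list=[6, 48, 96, 3, 1] cursor@6
After 6 (delete_current): list=[48, 96, 3, 1] cursor@48

Answer: 48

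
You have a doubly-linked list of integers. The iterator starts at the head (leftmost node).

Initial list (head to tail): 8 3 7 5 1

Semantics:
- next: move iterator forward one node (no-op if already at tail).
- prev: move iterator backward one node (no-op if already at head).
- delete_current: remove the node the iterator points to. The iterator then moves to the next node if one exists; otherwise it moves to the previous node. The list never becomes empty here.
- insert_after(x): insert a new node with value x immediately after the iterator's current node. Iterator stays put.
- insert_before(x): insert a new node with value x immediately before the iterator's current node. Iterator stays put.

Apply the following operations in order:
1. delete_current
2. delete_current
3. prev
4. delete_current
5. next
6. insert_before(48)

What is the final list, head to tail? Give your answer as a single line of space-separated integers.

Answer: 5 48 1

Derivation:
After 1 (delete_current): list=[3, 7, 5, 1] cursor@3
After 2 (delete_current): list=[7, 5, 1] cursor@7
After 3 (prev): list=[7, 5, 1] cursor@7
After 4 (delete_current): list=[5, 1] cursor@5
After 5 (next): list=[5, 1] cursor@1
After 6 (insert_before(48)): list=[5, 48, 1] cursor@1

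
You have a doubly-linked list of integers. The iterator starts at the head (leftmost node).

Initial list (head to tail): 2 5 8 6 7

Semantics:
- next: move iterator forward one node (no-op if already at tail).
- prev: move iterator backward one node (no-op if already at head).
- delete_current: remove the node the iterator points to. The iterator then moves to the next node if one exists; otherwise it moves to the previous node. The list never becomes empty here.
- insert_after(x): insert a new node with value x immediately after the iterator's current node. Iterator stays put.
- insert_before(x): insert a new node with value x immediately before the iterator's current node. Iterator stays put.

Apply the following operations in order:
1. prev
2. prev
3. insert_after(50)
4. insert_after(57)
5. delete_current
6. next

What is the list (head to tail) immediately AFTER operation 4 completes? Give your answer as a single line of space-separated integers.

Answer: 2 57 50 5 8 6 7

Derivation:
After 1 (prev): list=[2, 5, 8, 6, 7] cursor@2
After 2 (prev): list=[2, 5, 8, 6, 7] cursor@2
After 3 (insert_after(50)): list=[2, 50, 5, 8, 6, 7] cursor@2
After 4 (insert_after(57)): list=[2, 57, 50, 5, 8, 6, 7] cursor@2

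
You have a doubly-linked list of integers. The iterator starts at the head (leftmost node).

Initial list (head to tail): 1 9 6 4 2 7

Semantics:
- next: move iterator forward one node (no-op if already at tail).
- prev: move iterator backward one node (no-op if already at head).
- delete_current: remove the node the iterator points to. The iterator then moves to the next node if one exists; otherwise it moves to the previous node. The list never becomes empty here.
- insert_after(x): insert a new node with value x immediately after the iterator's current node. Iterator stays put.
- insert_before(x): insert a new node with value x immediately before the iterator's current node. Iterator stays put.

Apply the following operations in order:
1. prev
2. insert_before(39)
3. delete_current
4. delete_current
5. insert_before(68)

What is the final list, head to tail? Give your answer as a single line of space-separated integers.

Answer: 39 68 6 4 2 7

Derivation:
After 1 (prev): list=[1, 9, 6, 4, 2, 7] cursor@1
After 2 (insert_before(39)): list=[39, 1, 9, 6, 4, 2, 7] cursor@1
After 3 (delete_current): list=[39, 9, 6, 4, 2, 7] cursor@9
After 4 (delete_current): list=[39, 6, 4, 2, 7] cursor@6
After 5 (insert_before(68)): list=[39, 68, 6, 4, 2, 7] cursor@6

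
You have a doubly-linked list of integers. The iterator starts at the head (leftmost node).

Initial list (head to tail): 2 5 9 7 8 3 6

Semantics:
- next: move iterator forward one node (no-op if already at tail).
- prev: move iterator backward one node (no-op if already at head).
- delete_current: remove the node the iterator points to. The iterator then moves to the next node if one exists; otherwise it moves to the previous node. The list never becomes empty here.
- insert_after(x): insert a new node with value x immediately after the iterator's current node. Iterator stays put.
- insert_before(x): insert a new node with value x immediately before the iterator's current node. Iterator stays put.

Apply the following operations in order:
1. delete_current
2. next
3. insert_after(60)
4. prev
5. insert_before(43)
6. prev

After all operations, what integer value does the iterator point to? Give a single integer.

After 1 (delete_current): list=[5, 9, 7, 8, 3, 6] cursor@5
After 2 (next): list=[5, 9, 7, 8, 3, 6] cursor@9
After 3 (insert_after(60)): list=[5, 9, 60, 7, 8, 3, 6] cursor@9
After 4 (prev): list=[5, 9, 60, 7, 8, 3, 6] cursor@5
After 5 (insert_before(43)): list=[43, 5, 9, 60, 7, 8, 3, 6] cursor@5
After 6 (prev): list=[43, 5, 9, 60, 7, 8, 3, 6] cursor@43

Answer: 43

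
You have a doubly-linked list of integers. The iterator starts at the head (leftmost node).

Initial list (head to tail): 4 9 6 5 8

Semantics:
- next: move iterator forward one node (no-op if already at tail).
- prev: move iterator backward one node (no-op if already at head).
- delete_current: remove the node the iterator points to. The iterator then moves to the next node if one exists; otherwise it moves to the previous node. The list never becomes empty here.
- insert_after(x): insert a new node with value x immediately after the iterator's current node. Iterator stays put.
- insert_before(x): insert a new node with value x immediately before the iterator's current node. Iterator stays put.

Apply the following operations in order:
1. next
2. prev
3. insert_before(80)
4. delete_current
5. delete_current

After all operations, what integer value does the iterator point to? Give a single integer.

After 1 (next): list=[4, 9, 6, 5, 8] cursor@9
After 2 (prev): list=[4, 9, 6, 5, 8] cursor@4
After 3 (insert_before(80)): list=[80, 4, 9, 6, 5, 8] cursor@4
After 4 (delete_current): list=[80, 9, 6, 5, 8] cursor@9
After 5 (delete_current): list=[80, 6, 5, 8] cursor@6

Answer: 6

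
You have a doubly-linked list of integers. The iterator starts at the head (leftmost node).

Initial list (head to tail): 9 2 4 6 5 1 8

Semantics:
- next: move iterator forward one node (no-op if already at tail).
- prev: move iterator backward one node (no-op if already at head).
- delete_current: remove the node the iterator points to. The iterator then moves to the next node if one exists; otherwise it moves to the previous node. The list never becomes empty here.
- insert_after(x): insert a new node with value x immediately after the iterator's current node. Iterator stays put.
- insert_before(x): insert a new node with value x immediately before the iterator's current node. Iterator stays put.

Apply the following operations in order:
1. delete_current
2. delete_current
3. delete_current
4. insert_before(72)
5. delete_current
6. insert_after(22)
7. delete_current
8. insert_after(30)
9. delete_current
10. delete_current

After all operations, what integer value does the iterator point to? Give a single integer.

Answer: 1

Derivation:
After 1 (delete_current): list=[2, 4, 6, 5, 1, 8] cursor@2
After 2 (delete_current): list=[4, 6, 5, 1, 8] cursor@4
After 3 (delete_current): list=[6, 5, 1, 8] cursor@6
After 4 (insert_before(72)): list=[72, 6, 5, 1, 8] cursor@6
After 5 (delete_current): list=[72, 5, 1, 8] cursor@5
After 6 (insert_after(22)): list=[72, 5, 22, 1, 8] cursor@5
After 7 (delete_current): list=[72, 22, 1, 8] cursor@22
After 8 (insert_after(30)): list=[72, 22, 30, 1, 8] cursor@22
After 9 (delete_current): list=[72, 30, 1, 8] cursor@30
After 10 (delete_current): list=[72, 1, 8] cursor@1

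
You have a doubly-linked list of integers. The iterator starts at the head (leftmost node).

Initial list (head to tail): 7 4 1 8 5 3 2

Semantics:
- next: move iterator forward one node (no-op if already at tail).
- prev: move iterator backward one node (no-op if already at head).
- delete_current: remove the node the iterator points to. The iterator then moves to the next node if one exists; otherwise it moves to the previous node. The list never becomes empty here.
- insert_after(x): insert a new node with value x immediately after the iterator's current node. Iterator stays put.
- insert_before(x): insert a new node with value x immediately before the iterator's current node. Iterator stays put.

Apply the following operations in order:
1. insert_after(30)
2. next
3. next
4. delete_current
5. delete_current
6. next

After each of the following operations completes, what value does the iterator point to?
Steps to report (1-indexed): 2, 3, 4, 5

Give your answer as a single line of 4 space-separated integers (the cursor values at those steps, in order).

After 1 (insert_after(30)): list=[7, 30, 4, 1, 8, 5, 3, 2] cursor@7
After 2 (next): list=[7, 30, 4, 1, 8, 5, 3, 2] cursor@30
After 3 (next): list=[7, 30, 4, 1, 8, 5, 3, 2] cursor@4
After 4 (delete_current): list=[7, 30, 1, 8, 5, 3, 2] cursor@1
After 5 (delete_current): list=[7, 30, 8, 5, 3, 2] cursor@8
After 6 (next): list=[7, 30, 8, 5, 3, 2] cursor@5

Answer: 30 4 1 8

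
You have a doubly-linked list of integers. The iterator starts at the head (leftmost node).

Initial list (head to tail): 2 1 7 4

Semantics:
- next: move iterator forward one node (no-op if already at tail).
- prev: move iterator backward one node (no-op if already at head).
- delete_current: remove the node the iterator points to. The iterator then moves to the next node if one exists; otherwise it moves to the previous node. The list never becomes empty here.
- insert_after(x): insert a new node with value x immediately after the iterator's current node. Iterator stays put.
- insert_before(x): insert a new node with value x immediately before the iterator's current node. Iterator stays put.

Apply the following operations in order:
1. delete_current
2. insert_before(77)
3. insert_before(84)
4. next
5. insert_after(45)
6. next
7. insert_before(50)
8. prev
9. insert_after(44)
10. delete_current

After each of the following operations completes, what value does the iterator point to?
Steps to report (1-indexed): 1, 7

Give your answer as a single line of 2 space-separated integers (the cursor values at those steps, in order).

After 1 (delete_current): list=[1, 7, 4] cursor@1
After 2 (insert_before(77)): list=[77, 1, 7, 4] cursor@1
After 3 (insert_before(84)): list=[77, 84, 1, 7, 4] cursor@1
After 4 (next): list=[77, 84, 1, 7, 4] cursor@7
After 5 (insert_after(45)): list=[77, 84, 1, 7, 45, 4] cursor@7
After 6 (next): list=[77, 84, 1, 7, 45, 4] cursor@45
After 7 (insert_before(50)): list=[77, 84, 1, 7, 50, 45, 4] cursor@45
After 8 (prev): list=[77, 84, 1, 7, 50, 45, 4] cursor@50
After 9 (insert_after(44)): list=[77, 84, 1, 7, 50, 44, 45, 4] cursor@50
After 10 (delete_current): list=[77, 84, 1, 7, 44, 45, 4] cursor@44

Answer: 1 45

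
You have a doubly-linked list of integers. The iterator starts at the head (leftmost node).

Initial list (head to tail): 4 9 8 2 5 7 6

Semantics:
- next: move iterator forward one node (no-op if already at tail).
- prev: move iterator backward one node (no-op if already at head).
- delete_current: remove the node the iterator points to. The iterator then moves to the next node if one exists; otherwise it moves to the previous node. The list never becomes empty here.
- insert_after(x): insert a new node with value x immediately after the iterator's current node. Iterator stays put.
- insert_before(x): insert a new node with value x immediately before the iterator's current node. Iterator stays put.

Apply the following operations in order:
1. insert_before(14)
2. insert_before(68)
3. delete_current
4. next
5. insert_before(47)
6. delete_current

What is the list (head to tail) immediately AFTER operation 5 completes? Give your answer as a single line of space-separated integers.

After 1 (insert_before(14)): list=[14, 4, 9, 8, 2, 5, 7, 6] cursor@4
After 2 (insert_before(68)): list=[14, 68, 4, 9, 8, 2, 5, 7, 6] cursor@4
After 3 (delete_current): list=[14, 68, 9, 8, 2, 5, 7, 6] cursor@9
After 4 (next): list=[14, 68, 9, 8, 2, 5, 7, 6] cursor@8
After 5 (insert_before(47)): list=[14, 68, 9, 47, 8, 2, 5, 7, 6] cursor@8

Answer: 14 68 9 47 8 2 5 7 6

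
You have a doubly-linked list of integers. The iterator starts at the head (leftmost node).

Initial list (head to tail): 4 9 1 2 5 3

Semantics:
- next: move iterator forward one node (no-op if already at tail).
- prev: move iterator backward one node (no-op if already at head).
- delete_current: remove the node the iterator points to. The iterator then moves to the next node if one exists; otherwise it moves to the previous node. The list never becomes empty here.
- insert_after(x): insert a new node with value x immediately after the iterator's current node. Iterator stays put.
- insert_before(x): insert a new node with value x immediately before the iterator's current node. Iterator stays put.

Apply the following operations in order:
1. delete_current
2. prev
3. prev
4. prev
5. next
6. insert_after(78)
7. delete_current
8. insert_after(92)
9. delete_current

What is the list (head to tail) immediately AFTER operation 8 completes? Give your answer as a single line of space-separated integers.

After 1 (delete_current): list=[9, 1, 2, 5, 3] cursor@9
After 2 (prev): list=[9, 1, 2, 5, 3] cursor@9
After 3 (prev): list=[9, 1, 2, 5, 3] cursor@9
After 4 (prev): list=[9, 1, 2, 5, 3] cursor@9
After 5 (next): list=[9, 1, 2, 5, 3] cursor@1
After 6 (insert_after(78)): list=[9, 1, 78, 2, 5, 3] cursor@1
After 7 (delete_current): list=[9, 78, 2, 5, 3] cursor@78
After 8 (insert_after(92)): list=[9, 78, 92, 2, 5, 3] cursor@78

Answer: 9 78 92 2 5 3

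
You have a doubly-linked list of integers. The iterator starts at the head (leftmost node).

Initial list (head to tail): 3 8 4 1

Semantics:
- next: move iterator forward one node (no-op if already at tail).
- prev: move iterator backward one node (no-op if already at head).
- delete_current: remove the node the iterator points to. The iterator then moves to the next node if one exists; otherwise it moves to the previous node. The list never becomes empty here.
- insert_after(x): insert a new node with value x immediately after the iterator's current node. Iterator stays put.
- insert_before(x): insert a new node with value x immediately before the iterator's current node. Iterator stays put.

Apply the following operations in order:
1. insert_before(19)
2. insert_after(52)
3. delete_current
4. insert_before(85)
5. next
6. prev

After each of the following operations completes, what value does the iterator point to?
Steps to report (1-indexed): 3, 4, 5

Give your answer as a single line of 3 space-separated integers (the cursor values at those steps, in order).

Answer: 52 52 8

Derivation:
After 1 (insert_before(19)): list=[19, 3, 8, 4, 1] cursor@3
After 2 (insert_after(52)): list=[19, 3, 52, 8, 4, 1] cursor@3
After 3 (delete_current): list=[19, 52, 8, 4, 1] cursor@52
After 4 (insert_before(85)): list=[19, 85, 52, 8, 4, 1] cursor@52
After 5 (next): list=[19, 85, 52, 8, 4, 1] cursor@8
After 6 (prev): list=[19, 85, 52, 8, 4, 1] cursor@52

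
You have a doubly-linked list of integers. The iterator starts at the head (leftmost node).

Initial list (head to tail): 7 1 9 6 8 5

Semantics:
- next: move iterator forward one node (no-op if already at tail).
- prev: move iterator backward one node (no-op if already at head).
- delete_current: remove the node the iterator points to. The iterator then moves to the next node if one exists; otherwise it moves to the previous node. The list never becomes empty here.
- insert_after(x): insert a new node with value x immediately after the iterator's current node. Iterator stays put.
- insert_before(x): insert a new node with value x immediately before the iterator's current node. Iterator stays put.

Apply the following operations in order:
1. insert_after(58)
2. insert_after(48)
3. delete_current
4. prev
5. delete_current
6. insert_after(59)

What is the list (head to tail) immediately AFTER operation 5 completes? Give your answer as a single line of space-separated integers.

After 1 (insert_after(58)): list=[7, 58, 1, 9, 6, 8, 5] cursor@7
After 2 (insert_after(48)): list=[7, 48, 58, 1, 9, 6, 8, 5] cursor@7
After 3 (delete_current): list=[48, 58, 1, 9, 6, 8, 5] cursor@48
After 4 (prev): list=[48, 58, 1, 9, 6, 8, 5] cursor@48
After 5 (delete_current): list=[58, 1, 9, 6, 8, 5] cursor@58

Answer: 58 1 9 6 8 5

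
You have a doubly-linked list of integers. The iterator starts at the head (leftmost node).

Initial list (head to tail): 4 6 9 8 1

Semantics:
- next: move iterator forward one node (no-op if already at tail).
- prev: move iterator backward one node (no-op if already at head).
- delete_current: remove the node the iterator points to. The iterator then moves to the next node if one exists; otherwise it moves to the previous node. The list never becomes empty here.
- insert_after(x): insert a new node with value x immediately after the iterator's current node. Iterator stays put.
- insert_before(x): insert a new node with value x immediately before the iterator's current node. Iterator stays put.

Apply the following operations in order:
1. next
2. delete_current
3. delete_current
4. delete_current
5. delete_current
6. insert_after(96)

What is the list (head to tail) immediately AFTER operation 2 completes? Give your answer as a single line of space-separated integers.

After 1 (next): list=[4, 6, 9, 8, 1] cursor@6
After 2 (delete_current): list=[4, 9, 8, 1] cursor@9

Answer: 4 9 8 1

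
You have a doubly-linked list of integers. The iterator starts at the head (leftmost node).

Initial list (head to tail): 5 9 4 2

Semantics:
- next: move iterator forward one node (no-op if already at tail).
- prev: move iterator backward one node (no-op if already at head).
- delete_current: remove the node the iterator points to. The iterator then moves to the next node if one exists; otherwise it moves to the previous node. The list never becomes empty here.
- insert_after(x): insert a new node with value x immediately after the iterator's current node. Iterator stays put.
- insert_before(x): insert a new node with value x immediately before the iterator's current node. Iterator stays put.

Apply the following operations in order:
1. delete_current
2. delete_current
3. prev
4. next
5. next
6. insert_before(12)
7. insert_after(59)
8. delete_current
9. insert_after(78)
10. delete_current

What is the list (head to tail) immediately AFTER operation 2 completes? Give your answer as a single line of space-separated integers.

After 1 (delete_current): list=[9, 4, 2] cursor@9
After 2 (delete_current): list=[4, 2] cursor@4

Answer: 4 2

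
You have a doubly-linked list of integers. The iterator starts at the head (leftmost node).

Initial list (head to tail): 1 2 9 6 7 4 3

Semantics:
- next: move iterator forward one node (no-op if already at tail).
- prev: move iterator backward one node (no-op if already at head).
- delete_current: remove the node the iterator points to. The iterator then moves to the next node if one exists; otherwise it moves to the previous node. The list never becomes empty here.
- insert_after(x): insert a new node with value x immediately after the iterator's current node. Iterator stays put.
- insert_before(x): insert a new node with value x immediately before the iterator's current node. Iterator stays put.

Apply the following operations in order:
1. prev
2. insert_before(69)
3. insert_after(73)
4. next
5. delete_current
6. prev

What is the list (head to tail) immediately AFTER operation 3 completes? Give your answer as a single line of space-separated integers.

Answer: 69 1 73 2 9 6 7 4 3

Derivation:
After 1 (prev): list=[1, 2, 9, 6, 7, 4, 3] cursor@1
After 2 (insert_before(69)): list=[69, 1, 2, 9, 6, 7, 4, 3] cursor@1
After 3 (insert_after(73)): list=[69, 1, 73, 2, 9, 6, 7, 4, 3] cursor@1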